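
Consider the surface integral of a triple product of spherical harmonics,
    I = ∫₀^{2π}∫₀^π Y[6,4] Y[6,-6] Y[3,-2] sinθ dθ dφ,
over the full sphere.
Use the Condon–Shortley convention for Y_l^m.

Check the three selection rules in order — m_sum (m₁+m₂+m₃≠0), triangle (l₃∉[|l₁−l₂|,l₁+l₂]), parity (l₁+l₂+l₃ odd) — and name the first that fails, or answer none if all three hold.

m_sum

Σmᵢ = -4  ✗
l₃∈[|l₁−l₂|,l₁+l₂]=[0,12], have l₃=3
Σlᵢ = 15 ⇒ odd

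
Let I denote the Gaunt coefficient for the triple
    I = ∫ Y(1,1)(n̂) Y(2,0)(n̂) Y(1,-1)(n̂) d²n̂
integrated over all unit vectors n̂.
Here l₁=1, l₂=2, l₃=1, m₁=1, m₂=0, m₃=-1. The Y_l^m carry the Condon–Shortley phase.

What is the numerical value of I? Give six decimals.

0.126157

Rules hold: Σm=0, L=4 even, 1≤1≤3.
N = 3·5·3 = 45
Δ = 2!·0!·2!/5! = 1/30
Racah Σ t=1..1: t=1:−1/1 = -1/1
⇒ 3j(1 2 1; 0 0 0)² = 2/15, sgn +1
Racah Σ t=0..0: t=0:+1/4 = 1/4
⇒ 3j(1 2 1; 1 0 -1)² = 1/30, sgn +1
4πI² = N·(3j₀)²·(3jₘ)² = 1/5
I = +1·√(0.2/4π) = 0.12615663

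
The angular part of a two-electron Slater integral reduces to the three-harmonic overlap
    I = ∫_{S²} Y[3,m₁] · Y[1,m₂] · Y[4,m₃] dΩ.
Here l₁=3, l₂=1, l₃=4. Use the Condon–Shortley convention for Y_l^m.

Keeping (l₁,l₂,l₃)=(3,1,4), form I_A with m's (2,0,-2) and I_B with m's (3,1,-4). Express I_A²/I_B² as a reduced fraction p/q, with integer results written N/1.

3/7

Same 3,1,4: normalisation and zero-m 3j drop out of the ratio.
A: Δ: 0! 6! 2! / 9! → 1/252; sum: t=0:+1/120 = 1/120; 3j²(3 1 4; 2 0 -2) = Δ·Π!·Σ² = 1/21  (sign +1)
B: Δ: 0! 6! 2! / 9! → 1/252; sum: t=0:+1/1440 = 1/1440; 3j²(3 1 4; 3 1 -4) = Δ·Π!·Σ² = 1/9  (sign +1)
I_A²/I_B² = (1/21)/(1/9) = 3/7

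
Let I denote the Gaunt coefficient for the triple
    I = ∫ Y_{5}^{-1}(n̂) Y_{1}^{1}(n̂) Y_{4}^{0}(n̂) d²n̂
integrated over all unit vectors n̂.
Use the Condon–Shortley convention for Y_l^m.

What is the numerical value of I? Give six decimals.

-0.190188

Checks pass: Σm=0; 10 even; l₃=4∈[4,6].
(2·5+1)(2·1+1)(2·4+1) = 297
Δ: 2! 8! 0! / 11! → 1/495
sum: t=1:−1/576 = -1/576
3j²(5 1 4; 0 0 0) = Δ·Π!·Σ² = 5/99  (sign -1)
sum: t=2:+1/1152 = 1/1152
3j²(5 1 4; -1 1 0) = Δ·Π!·Σ² = 1/33  (sign +1)
combine: 4πI² = 297·5/99·1/33 = 5/11
take √, sign -1: I = -0.19018827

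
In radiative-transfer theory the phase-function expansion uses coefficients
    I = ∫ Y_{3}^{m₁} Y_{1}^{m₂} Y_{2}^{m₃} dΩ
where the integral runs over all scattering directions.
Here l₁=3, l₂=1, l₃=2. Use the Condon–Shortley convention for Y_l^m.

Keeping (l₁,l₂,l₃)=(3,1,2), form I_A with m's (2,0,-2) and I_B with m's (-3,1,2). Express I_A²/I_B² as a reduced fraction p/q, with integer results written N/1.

l's match ⇒ only the (l;m) 3-j factors differ between A and B.
A: triangle coeff Δ(3,1,2) = 1/105; Σ_t [1,1]: t=1:−1/24 = -1/24; (3j)²=1/21 [(3 1 2; 2 0 -2)], sign=-1
B: triangle coeff Δ(3,1,2) = 1/105; Σ_t [2,2]: t=2:+1/48 = 1/48; (3j)²=1/7 [(3 1 2; -3 1 2)], sign=+1
I_A²/I_B² = (1/21)/(1/7) = 1/3

1/3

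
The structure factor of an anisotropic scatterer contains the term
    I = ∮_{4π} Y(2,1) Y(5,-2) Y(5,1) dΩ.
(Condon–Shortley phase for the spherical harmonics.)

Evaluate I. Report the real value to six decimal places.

m-sum 0 ✓  L=12 even ✓  3≤5≤7 ✓
Π(2lᵢ+1) = 5×11×11 = 605
triangle coeff Δ(2,5,5) = 1/38610
Σ_t [0,2]: t=0:+1/2880 t=1:−1/576 t=2:+1/2880 = -1/960
(3j)²=10/429 [(2 5 5; 0 0 0)], sign=+1
Σ_t [0,1]: t=0:+1/1440 t=1:−1/2880 = 1/2880
(3j)²=7/715 [(2 5 5; 1 -2 1)], sign=+1
⇒ 4πI² = 70/507
I = (+1)√(70/507/(4π)) = 0.10481902

0.104819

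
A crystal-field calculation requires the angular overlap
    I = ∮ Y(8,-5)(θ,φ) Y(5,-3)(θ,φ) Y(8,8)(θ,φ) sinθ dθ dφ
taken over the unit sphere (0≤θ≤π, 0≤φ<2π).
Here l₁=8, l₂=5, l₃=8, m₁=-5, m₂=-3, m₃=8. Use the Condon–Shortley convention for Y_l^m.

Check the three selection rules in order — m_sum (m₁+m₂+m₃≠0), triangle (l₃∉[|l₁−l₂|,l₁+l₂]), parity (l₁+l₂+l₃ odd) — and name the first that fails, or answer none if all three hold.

Σmᵢ = 0  ✓
l₃∈[|l₁−l₂|,l₁+l₂]=[3,13], have l₃=8  ✓
Σlᵢ = 21 ⇒ odd  ✗

parity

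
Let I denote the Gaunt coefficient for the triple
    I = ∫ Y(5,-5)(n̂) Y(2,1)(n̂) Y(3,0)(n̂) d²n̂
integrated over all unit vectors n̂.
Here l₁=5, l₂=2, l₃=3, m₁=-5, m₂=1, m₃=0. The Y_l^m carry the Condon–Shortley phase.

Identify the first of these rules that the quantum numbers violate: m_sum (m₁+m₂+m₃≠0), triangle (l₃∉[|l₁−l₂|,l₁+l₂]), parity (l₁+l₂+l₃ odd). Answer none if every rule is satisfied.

m_sum

Σmᵢ = -4  ✗
l₃∈[|l₁−l₂|,l₁+l₂]=[3,7], have l₃=3
Σlᵢ = 10 ⇒ even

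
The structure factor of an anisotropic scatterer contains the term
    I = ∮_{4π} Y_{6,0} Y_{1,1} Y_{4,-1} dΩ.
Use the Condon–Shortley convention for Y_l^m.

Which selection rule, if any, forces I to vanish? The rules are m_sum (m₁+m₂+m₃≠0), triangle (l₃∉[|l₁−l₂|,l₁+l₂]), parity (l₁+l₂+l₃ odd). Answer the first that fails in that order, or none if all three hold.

azimuthal sum: 0 + 1 − 1 = 0  ✓
5 ≤ 4 ≤ 7 (triangle on l)  ✗
L = 6 + 1 + 4 = 11 (odd)

triangle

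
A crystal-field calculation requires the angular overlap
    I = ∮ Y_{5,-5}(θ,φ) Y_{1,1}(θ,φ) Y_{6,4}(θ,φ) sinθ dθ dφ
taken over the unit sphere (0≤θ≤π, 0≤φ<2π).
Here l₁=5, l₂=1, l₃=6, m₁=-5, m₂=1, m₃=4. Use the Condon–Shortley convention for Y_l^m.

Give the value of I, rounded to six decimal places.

Checks pass: Σm=0; 12 even; l₃=6∈[4,6].
(2·5+1)(2·1+1)(2·6+1) = 429
Δ: 0! 10! 2! / 13! → 1/858
sum: t=0:+1/14400 = 1/14400
3j²(5 1 6; 0 0 0) = Δ·Π!·Σ² = 6/143  (sign +1)
sum: t=0:+1/7257600 = 1/7257600
3j²(5 1 6; -5 1 4) = Δ·Π!·Σ² = 1/858  (sign +1)
combine: 4πI² = 429·6/143·1/858 = 3/143
take √, sign +1: I = 0.04085899

0.040859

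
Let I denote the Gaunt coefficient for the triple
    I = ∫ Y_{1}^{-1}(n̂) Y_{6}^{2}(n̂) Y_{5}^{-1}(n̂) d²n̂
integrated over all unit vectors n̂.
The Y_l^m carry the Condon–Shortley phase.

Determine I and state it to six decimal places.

m-sum 0 ✓  L=12 even ✓  5≤5≤7 ✓
Π(2lᵢ+1) = 3×13×11 = 429
triangle coeff Δ(1,6,5) = 1/858
Σ_t [1,1]: t=1:−1/14400 = -1/14400
(3j)²=6/143 [(1 6 5; 0 0 0)], sign=+1
Σ_t [2,2]: t=2:+1/34560 = 1/34560
(3j)²=14/429 [(1 6 5; -1 2 -1)], sign=+1
⇒ 4πI² = 84/143
I = (+1)√(84/143/(4π)) = 0.21620548

0.216205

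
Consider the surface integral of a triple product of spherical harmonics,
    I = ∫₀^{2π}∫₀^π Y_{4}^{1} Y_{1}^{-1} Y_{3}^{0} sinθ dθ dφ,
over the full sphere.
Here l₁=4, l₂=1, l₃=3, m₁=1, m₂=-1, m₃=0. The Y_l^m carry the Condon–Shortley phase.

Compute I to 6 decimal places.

-0.194664

m-sum 0 ✓  L=8 even ✓  3≤3≤5 ✓
Π(2lᵢ+1) = 9×3×7 = 189
triangle coeff Δ(4,1,3) = 1/252
Σ_t [1,1]: t=1:−1/36 = -1/36
(3j)²=4/63 [(4 1 3; 0 0 0)], sign=+1
Σ_t [0,0]: t=0:+1/72 = 1/72
(3j)²=5/126 [(4 1 3; 1 -1 0)], sign=-1
⇒ 4πI² = 10/21
I = (-1)√(10/21/(4π)) = -0.19466390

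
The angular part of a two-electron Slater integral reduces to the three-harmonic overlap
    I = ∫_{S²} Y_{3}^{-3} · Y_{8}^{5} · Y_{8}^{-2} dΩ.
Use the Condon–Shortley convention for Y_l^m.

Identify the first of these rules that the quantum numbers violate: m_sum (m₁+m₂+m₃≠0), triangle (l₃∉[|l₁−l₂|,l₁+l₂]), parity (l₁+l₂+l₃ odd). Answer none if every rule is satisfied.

Σmᵢ = 0  ✓
l₃∈[|l₁−l₂|,l₁+l₂]=[5,11], have l₃=8  ✓
Σlᵢ = 19 ⇒ odd  ✗

parity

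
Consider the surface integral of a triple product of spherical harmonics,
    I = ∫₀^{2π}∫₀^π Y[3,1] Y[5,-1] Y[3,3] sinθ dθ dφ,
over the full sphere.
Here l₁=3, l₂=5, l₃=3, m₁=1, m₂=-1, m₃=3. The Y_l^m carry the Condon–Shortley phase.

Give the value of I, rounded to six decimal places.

m-sum = 1 − 1 + 3 = 3 ≠ 0 ⇒ I = 0

0.000000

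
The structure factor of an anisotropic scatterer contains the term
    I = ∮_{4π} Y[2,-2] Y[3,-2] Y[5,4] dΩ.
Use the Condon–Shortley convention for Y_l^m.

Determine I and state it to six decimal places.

0.268967

Checks pass: Σm=0; 10 even; l₃=5∈[1,5].
(2·2+1)(2·3+1)(2·5+1) = 385
Δ: 0! 4! 6! / 11! → 1/2310
sum: t=0:+1/144 = 1/144
3j²(2 3 5; 0 0 0) = Δ·Π!·Σ² = 10/231  (sign -1)
sum: t=0:+1/2880 = 1/2880
3j²(2 3 5; -2 -2 4) = Δ·Π!·Σ² = 3/55  (sign -1)
combine: 4πI² = 385·10/231·3/55 = 10/11
take √, sign +1: I = 0.26896683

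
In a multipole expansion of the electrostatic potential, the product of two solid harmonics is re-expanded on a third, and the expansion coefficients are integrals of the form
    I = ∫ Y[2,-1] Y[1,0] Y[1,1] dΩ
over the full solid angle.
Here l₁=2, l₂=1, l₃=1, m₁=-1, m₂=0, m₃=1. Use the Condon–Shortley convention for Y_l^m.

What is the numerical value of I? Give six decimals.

-0.218510

Rules hold: Σm=0, L=4 even, 1≤1≤3.
N = 5·3·3 = 45
Δ = 2!·2!·0!/5! = 1/30
Racah Σ t=1..1: t=1:−1/1 = -1/1
⇒ 3j(2 1 1; 0 0 0)² = 2/15, sgn +1
Racah Σ t=1..1: t=1:−1/2 = -1/2
⇒ 3j(2 1 1; -1 0 1)² = 1/10, sgn -1
4πI² = N·(3j₀)²·(3jₘ)² = 3/5
I = -1·√(0.6/4π) = -0.21850969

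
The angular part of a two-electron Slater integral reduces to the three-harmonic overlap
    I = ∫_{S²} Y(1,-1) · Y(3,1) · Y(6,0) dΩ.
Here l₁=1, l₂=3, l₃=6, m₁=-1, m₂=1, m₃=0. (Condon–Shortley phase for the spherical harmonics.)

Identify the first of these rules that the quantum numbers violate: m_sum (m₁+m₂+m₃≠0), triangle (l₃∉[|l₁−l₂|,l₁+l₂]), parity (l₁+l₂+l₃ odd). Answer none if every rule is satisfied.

azimuthal sum: -1 + 1 + 0 = 0  ✓
2 ≤ 6 ≤ 4 (triangle on l)  ✗
L = 1 + 3 + 6 = 10 (even)

triangle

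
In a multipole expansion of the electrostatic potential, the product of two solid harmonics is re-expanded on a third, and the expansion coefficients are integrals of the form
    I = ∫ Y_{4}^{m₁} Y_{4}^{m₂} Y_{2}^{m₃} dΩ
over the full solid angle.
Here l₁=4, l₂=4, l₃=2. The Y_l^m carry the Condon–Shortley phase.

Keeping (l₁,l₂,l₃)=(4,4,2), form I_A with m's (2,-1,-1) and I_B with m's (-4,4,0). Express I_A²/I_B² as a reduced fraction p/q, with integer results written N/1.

Same 4,4,2: normalisation and zero-m 3j drop out of the ratio.
A: Δ: 6! 2! 2! / 11! → 1/13860; sum: t=1:−1/240 t=2:+1/96 = 1/160; 3j²(4 4 2; 2 -1 -1) = Δ·Π!·Σ² = 27/1540  (sign -1)
B: Δ: 6! 2! 2! / 11! → 1/13860; sum: t=6:+1/2880 = 1/2880; 3j²(4 4 2; -4 4 0) = Δ·Π!·Σ² = 28/495  (sign +1)
I_A²/I_B² = (27/1540)/(28/495) = 243/784

243/784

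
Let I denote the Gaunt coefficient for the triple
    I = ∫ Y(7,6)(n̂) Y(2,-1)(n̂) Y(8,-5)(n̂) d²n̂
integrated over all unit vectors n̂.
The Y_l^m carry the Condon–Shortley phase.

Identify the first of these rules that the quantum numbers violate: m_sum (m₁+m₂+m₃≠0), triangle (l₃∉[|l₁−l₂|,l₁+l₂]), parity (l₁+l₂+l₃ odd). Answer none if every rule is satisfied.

parity

azimuthal sum: 6 − 1 − 5 = 0  ✓
5 ≤ 8 ≤ 9 (triangle on l)  ✓
L = 7 + 2 + 8 = 17 (odd)  ✗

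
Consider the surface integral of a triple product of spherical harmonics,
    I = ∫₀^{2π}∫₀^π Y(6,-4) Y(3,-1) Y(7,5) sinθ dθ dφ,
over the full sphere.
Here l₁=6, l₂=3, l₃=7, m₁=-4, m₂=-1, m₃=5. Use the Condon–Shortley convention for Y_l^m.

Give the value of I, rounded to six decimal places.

Rules hold: Σm=0, L=16 even, 3≤7≤9.
N = 13·7·15 = 1365
Δ = 2!·10!·4!/17! = 1/2042040
Racah Σ t=0..2: t=0:+1/207360 t=1:−1/57600 t=2:+1/207360 = -1/129600
⇒ 3j(6 3 7; 0 0 0)² = 168/12155, sgn +1
Racah Σ t=0..2: t=0:+1/29030400 t=1:−1/2177280 t=2:+1/3870720 = -29/174182400
⇒ 3j(6 3 7; -4 -1 5)² = 841/185640, sgn -1
4πI² = N·(3j₀)²·(3jₘ)² = 17661/206635
I = -1·√(0.0854695/4π) = -0.08247091

-0.082471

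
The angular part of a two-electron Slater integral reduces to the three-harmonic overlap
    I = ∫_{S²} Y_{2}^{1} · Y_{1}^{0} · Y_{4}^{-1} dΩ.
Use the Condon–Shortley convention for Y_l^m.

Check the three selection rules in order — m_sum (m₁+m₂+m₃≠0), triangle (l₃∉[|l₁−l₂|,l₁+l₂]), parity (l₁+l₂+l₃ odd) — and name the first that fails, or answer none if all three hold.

Σmᵢ = 0  ✓
l₃∈[|l₁−l₂|,l₁+l₂]=[1,3], have l₃=4  ✗
Σlᵢ = 7 ⇒ odd

triangle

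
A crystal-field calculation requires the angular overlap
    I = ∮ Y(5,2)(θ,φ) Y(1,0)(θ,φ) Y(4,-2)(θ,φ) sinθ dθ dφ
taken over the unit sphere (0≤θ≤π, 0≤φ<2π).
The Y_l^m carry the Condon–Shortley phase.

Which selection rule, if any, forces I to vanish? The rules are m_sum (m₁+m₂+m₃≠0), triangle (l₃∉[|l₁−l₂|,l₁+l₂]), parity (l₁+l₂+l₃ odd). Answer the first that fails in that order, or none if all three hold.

none

Σmᵢ = 0  ✓
l₃∈[|l₁−l₂|,l₁+l₂]=[4,6], have l₃=4  ✓
Σlᵢ = 10 ⇒ even  ✓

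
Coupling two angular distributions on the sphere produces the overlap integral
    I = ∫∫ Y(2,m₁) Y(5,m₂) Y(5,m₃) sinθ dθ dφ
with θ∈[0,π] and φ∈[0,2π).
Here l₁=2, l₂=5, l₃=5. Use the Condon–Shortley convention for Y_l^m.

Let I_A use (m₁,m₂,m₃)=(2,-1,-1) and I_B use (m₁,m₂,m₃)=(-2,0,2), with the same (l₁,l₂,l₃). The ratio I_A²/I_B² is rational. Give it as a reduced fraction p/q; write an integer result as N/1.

15/14

Shared (l₁,l₂,l₃)=(2,5,5): N and (l;000)² cancel in I_A²/I_B².
A: Δ = 2!·2!·8!/13! = 1/38610; Racah Σ t=0..0: t=0:+1/2304 = 1/2304; ⇒ 3j(2 5 5; 2 -1 -1)² = 5/143, sgn +1
B: Δ = 2!·2!·8!/13! = 1/38610; Racah Σ t=2..2: t=2:+1/2880 = 1/2880; ⇒ 3j(2 5 5; -2 0 2)² = 14/429, sgn -1
I_A²/I_B² = (5/143)/(14/429) = 15/14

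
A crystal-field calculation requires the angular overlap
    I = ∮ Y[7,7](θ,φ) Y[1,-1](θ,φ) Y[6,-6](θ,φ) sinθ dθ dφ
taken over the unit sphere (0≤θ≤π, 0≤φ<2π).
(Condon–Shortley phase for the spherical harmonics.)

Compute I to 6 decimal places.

m-sum 0 ✓  L=14 even ✓  6≤6≤8 ✓
Π(2lᵢ+1) = 15×3×13 = 585
triangle coeff Δ(7,1,6) = 1/1365
Σ_t [1,1]: t=1:−1/518400 = -1/518400
(3j)²=7/195 [(7 1 6; 0 0 0)], sign=-1
Σ_t [0,0]: t=0:+1/958003200 = 1/958003200
(3j)²=1/15 [(7 1 6; 7 -1 -6)], sign=+1
⇒ 4πI² = 7/5
I = (-1)√(7/5/(4π)) = -0.33377906

-0.333779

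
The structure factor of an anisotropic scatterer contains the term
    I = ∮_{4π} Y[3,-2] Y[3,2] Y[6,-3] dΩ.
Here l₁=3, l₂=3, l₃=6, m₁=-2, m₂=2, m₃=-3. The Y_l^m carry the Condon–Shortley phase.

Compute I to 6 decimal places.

-2 + 2 − 3 = -3 ≠ 0: azimuthal integral kills it; I = 0

0.000000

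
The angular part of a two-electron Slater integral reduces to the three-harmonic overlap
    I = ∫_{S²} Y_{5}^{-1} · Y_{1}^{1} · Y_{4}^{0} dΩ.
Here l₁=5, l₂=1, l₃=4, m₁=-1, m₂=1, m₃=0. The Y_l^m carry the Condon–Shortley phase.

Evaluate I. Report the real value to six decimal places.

Rules hold: Σm=0, L=10 even, 4≤4≤6.
N = 11·3·9 = 297
Δ = 2!·8!·0!/11! = 1/495
Racah Σ t=1..1: t=1:−1/576 = -1/576
⇒ 3j(5 1 4; 0 0 0)² = 5/99, sgn -1
Racah Σ t=2..2: t=2:+1/1152 = 1/1152
⇒ 3j(5 1 4; -1 1 0)² = 1/33, sgn +1
4πI² = N·(3j₀)²·(3jₘ)² = 5/11
I = -1·√(0.454545/4π) = -0.19018827

-0.190188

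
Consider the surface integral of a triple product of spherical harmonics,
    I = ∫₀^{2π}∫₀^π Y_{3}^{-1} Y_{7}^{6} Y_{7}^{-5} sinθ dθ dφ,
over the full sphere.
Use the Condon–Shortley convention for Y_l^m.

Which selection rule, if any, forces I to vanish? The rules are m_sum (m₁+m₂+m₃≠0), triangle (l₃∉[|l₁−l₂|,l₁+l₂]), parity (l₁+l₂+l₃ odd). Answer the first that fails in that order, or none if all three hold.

parity

azimuthal sum: -1 + 6 − 5 = 0  ✓
4 ≤ 7 ≤ 10 (triangle on l)  ✓
L = 3 + 7 + 7 = 17 (odd)  ✗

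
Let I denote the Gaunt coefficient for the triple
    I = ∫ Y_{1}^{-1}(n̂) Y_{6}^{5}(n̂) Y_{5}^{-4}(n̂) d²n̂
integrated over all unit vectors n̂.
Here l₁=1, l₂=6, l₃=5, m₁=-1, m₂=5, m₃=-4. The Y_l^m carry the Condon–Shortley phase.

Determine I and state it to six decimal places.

Rules hold: Σm=0, L=12 even, 5≤5≤7.
N = 3·13·11 = 429
Δ = 2!·0!·10!/13! = 1/858
Racah Σ t=1..1: t=1:−1/14400 = -1/14400
⇒ 3j(1 6 5; 0 0 0)² = 6/143, sgn +1
Racah Σ t=2..2: t=2:+1/725760 = 1/725760
⇒ 3j(1 6 5; -1 5 -4)² = 5/78, sgn -1
4πI² = N·(3j₀)²·(3jₘ)² = 15/13
I = -1·√(1.15385/4π) = -0.30301841

-0.303018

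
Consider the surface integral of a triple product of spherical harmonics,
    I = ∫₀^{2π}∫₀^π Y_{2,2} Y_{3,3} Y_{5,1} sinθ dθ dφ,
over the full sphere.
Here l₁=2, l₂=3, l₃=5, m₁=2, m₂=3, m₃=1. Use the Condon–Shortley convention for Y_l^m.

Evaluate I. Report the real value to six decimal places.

0.000000

Σmᵢ = 6 ≠ 0, so the φ-integral vanishes; I = 0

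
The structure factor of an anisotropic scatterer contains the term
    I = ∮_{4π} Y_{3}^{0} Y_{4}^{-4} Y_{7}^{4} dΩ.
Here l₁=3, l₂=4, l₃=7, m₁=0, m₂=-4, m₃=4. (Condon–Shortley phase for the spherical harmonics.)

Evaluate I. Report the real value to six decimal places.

0.086551

Rules hold: Σm=0, L=14 even, 1≤7≤7.
N = 7·9·15 = 945
Δ = 0!·6!·8!/15! = 1/45045
Racah Σ t=0..0: t=0:+1/20736 = 1/20736
⇒ 3j(3 4 7; 0 0 0)² = 35/1287, sgn -1
Racah Σ t=0..0: t=0:+1/1451520 = 1/1451520
⇒ 3j(3 4 7; 0 -4 4)² = 1/273, sgn -1
4πI² = N·(3j₀)²·(3jₘ)² = 175/1859
I = +1·√(0.0941366/4π) = 0.08655146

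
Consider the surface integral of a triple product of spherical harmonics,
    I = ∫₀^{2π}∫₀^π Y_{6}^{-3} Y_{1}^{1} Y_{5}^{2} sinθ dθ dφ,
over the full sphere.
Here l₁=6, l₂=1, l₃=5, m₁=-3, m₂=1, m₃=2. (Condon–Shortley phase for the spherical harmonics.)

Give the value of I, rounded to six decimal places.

Checks pass: Σm=0; 12 even; l₃=5∈[5,7].
(2·6+1)(2·1+1)(2·5+1) = 429
Δ: 2! 10! 0! / 13! → 1/858
sum: t=1:−1/14400 = -1/14400
3j²(6 1 5; 0 0 0) = Δ·Π!·Σ² = 6/143  (sign +1)
sum: t=2:+1/60480 = 1/60480
3j²(6 1 5; -3 1 2) = Δ·Π!·Σ² = 6/143  (sign -1)
combine: 4πI² = 429·6/143·6/143 = 108/143
take √, sign -1: I = -0.24515397

-0.245154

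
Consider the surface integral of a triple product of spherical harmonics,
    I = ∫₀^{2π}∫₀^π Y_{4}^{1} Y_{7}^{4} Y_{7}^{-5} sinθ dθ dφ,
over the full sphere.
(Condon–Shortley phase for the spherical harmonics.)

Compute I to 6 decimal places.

-0.036504

m-sum 0 ✓  L=18 even ✓  3≤7≤11 ✓
Π(2lᵢ+1) = 9×15×15 = 2025
triangle coeff Δ(4,7,7) = 1/58198140
Σ_t [0,4]: t=0:+1/17418240 t=1:−1/622080 t=2:+1/230400 t=3:−1/622080 t=4:+1/17418240 = 1/806400
(3j)²=2268/230945 [(4 7 7; 0 0 0)], sign=-1
Σ_t [1,3]: t=1:−1/87091200 t=2:+1/8709120 t=3:−1/11612160 = 1/58060800
(3j)²=99/117572 [(4 7 7; 1 4 -5)], sign=+1
⇒ 4πI² = 295245/17631601
I = (-1)√(295245/17631601/(4π)) = -0.03650400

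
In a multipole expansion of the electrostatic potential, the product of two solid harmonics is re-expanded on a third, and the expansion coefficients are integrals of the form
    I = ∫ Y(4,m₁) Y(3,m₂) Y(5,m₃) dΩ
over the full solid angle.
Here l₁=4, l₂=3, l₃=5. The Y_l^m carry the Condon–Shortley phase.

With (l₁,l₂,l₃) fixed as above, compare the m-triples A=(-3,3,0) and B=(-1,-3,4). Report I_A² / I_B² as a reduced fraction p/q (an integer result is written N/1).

5/18

Shared (l₁,l₂,l₃)=(4,3,5): N and (l;000)² cancel in I_A²/I_B².
A: Δ = 2!·6!·4!/13! = 1/180180; Racah Σ t=2..2: t=2:+1/5760 = 1/5760; ⇒ 3j(4 3 5; -3 3 0)² = 5/572, sgn -1
B: Δ = 2!·6!·4!/13! = 1/180180; Racah Σ t=0..0: t=0:+1/5760 = 1/5760; ⇒ 3j(4 3 5; -1 -3 4)² = 9/286, sgn -1
I_A²/I_B² = (5/572)/(9/286) = 5/18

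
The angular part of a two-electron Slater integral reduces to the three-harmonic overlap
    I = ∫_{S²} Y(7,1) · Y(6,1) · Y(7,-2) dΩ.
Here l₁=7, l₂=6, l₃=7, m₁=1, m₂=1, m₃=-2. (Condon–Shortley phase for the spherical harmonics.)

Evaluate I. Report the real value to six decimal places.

0.109239

m-sum 0 ✓  L=20 even ✓  1≤7≤13 ✓
Π(2lᵢ+1) = 15×13×15 = 2925
triangle coeff Δ(7,6,7) = 1/2444321880
Σ_t [0,6]: t=0:+1/2612736000 t=1:−1/20736000 t=2:+1/1658880 t=3:−1/746496 t=4:+1/1658880 t=5:−1/20736000 t=6:+1/2612736000 = -1/4354560
(3j)²=1000/138567 [(7 6 7; 0 0 0)], sign=+1
Σ_t [1,6]: t=1:−1/62208000 t=2:+1/3317760 t=3:−1/1244160 t=4:+1/2488320 t=5:−1/29030400 t=6:+1/3483648000 = -1/6635520
(3j)²=2625/369512 [(7 6 7; 1 1 -2)], sign=+1
⇒ 4πI² = 24609375/164109517
I = (+1)√(24609375/164109517/(4π)) = 0.10923919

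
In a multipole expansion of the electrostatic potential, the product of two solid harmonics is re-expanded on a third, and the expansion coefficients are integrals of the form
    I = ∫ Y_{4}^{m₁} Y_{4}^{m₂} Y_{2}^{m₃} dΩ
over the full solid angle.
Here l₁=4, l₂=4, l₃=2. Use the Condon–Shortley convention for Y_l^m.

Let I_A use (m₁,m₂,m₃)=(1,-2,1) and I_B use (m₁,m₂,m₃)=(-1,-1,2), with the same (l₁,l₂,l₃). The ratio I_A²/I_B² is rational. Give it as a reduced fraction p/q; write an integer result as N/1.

l's match ⇒ only the (l;m) 3-j factors differ between A and B.
A: triangle coeff Δ(4,4,2) = 1/13860; Σ_t [1,2]: t=1:−1/240 t=2:+1/96 = 1/160; (3j)²=27/1540 [(4 4 2; 1 -2 1)], sign=-1
B: triangle coeff Δ(4,4,2) = 1/13860; Σ_t [3,3]: t=3:−1/144 = -1/144; (3j)²=10/231 [(4 4 2; -1 -1 2)], sign=-1
I_A²/I_B² = (27/1540)/(10/231) = 81/200

81/200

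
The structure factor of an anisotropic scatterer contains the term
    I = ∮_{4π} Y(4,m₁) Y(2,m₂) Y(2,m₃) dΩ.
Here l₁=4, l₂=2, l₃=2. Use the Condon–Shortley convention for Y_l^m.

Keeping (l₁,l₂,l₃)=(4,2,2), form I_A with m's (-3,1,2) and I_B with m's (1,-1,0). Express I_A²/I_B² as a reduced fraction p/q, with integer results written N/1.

7/6

Shared (l₁,l₂,l₃)=(4,2,2): N and (l;000)² cancel in I_A²/I_B².
A: Δ = 4!·4!·0!/9! = 1/630; Racah Σ t=3..3: t=3:−1/144 = -1/144; ⇒ 3j(4 2 2; -3 1 2)² = 1/18, sgn -1
B: Δ = 4!·4!·0!/9! = 1/630; Racah Σ t=1..1: t=1:−1/24 = -1/24; ⇒ 3j(4 2 2; 1 -1 0)² = 1/21, sgn -1
I_A²/I_B² = (1/18)/(1/21) = 7/6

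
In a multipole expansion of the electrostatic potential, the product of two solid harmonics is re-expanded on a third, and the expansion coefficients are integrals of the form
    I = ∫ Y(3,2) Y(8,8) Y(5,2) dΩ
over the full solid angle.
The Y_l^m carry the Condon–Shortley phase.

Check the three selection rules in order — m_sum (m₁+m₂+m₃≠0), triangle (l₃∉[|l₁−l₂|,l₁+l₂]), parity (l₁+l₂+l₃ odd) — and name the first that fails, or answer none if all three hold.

azimuthal sum: 2 + 8 + 2 = 12  ✗
5 ≤ 5 ≤ 11 (triangle on l)
L = 3 + 8 + 5 = 16 (even)

m_sum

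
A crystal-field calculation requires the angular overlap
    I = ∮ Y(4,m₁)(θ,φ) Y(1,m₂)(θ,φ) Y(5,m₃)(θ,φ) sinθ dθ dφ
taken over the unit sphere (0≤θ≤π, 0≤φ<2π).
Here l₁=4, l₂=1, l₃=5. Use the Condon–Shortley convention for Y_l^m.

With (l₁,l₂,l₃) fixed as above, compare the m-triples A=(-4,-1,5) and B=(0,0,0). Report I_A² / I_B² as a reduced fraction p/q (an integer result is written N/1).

l's match ⇒ only the (l;m) 3-j factors differ between A and B.
A: triangle coeff Δ(4,1,5) = 1/495; Σ_t [0,0]: t=0:+1/80640 = 1/80640; (3j)²=1/11 [(4 1 5; -4 -1 5)], sign=+1
B: triangle coeff Δ(4,1,5) = 1/495; Σ_t [0,0]: t=0:+1/576 = 1/576; (3j)²=5/99 [(4 1 5; 0 0 0)], sign=-1
I_A²/I_B² = (1/11)/(5/99) = 9/5

9/5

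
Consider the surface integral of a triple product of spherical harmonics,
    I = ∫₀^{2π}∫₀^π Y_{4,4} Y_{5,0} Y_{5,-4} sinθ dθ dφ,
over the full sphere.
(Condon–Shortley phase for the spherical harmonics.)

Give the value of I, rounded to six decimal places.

Rules hold: Σm=0, L=14 even, 1≤5≤9.
N = 9·11·11 = 1089
Δ = 4!·4!·6!/15! = 1/3153150
Racah Σ t=0..4: t=0:+1/69120 t=1:−1/1728 t=2:+1/576 t=3:−1/1728 t=4:+1/69120 = 7/11520
⇒ 3j(4 5 5; 0 0 0)² = 2/143, sgn -1
Racah Σ t=0..0: t=0:+1/69120 = 1/69120
⇒ 3j(4 5 5; 4 0 -4)² = 2/143, sgn -1
4πI² = N·(3j₀)²·(3jₘ)² = 36/169
I = +1·√(0.213018/4π) = 0.13019760

0.130198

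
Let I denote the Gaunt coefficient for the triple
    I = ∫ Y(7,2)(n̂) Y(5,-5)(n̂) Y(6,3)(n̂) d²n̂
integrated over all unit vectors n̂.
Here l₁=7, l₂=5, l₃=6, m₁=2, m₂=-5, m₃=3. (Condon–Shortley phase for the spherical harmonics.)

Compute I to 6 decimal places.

Rules hold: Σm=0, L=18 even, 2≤6≤12.
N = 15·11·13 = 2145
Δ = 6!·8!·4!/19! = 1/174594420
Racah Σ t=1..5: t=1:−1/4147200 t=2:+1/207360 t=3:−1/82944 t=4:+1/207360 t=5:−1/4147200 = -1/345600
⇒ 3j(7 5 6; 0 0 0)² = 420/46189, sgn -1
Racah Σ t=0..0: t=0:+1/12441600 = 1/12441600
⇒ 3j(7 5 6; 2 -5 3)² = 588/46189, sgn -1
4πI² = N·(3j₀)²·(3jₘ)² = 3704400/14919047
I = +1·√(0.2483/4π) = 0.14056703

0.140567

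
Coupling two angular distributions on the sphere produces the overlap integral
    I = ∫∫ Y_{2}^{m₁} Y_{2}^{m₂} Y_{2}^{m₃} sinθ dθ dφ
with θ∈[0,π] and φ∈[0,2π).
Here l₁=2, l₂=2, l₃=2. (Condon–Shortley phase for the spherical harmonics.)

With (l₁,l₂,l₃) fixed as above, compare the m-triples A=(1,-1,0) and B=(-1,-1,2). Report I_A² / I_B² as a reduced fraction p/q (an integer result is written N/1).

Same 2,2,2: normalisation and zero-m 3j drop out of the ratio.
A: Δ: 2! 2! 2! / 7! → 1/630; sum: t=0:+1/2 t=1:−1/4 = 1/4; 3j²(2 2 2; 1 -1 0) = Δ·Π!·Σ² = 1/70  (sign +1)
B: Δ: 2! 2! 2! / 7! → 1/630; sum: t=1:−1/4 = -1/4; 3j²(2 2 2; -1 -1 2) = Δ·Π!·Σ² = 3/35  (sign -1)
I_A²/I_B² = (1/70)/(3/35) = 1/6

1/6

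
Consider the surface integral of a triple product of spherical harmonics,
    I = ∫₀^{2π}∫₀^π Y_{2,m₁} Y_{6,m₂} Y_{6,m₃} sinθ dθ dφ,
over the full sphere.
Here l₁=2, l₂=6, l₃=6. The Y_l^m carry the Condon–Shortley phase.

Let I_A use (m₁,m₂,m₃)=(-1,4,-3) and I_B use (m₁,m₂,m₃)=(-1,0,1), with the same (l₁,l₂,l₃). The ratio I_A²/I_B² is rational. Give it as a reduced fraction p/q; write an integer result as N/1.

35/1

l's match ⇒ only the (l;m) 3-j factors differ between A and B.
A: triangle coeff Δ(2,6,6) = 1/90090; Σ_t [1,2]: t=1:−1/725760 t=2:+1/161280 = 1/207360; (3j)²=7/286 [(2 6 6; -1 4 -3)], sign=-1
B: triangle coeff Δ(2,6,6) = 1/90090; Σ_t [1,2]: t=1:−1/28800 t=2:+1/34560 = -1/172800; (3j)²=1/1430 [(2 6 6; -1 0 1)], sign=+1
I_A²/I_B² = (7/286)/(1/1430) = 35/1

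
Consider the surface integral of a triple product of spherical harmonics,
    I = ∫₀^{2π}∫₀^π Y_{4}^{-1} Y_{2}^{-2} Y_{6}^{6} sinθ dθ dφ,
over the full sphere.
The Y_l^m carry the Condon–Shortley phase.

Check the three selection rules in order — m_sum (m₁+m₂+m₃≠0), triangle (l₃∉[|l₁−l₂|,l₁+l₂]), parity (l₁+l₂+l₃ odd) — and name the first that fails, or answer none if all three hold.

Σmᵢ = 3  ✗
l₃∈[|l₁−l₂|,l₁+l₂]=[2,6], have l₃=6
Σlᵢ = 12 ⇒ even

m_sum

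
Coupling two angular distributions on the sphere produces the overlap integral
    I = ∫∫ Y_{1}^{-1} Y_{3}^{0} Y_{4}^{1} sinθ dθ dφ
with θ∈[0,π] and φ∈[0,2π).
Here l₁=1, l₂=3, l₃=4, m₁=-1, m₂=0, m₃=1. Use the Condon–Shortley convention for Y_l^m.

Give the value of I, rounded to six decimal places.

m-sum 0 ✓  L=8 even ✓  2≤4≤4 ✓
Π(2lᵢ+1) = 3×7×9 = 189
triangle coeff Δ(1,3,4) = 1/252
Σ_t [0,0]: t=0:+1/36 = 1/36
(3j)²=4/63 [(1 3 4; 0 0 0)], sign=+1
Σ_t [0,0]: t=0:+1/72 = 1/72
(3j)²=5/126 [(1 3 4; -1 0 1)], sign=-1
⇒ 4πI² = 10/21
I = (-1)√(10/21/(4π)) = -0.19466390

-0.194664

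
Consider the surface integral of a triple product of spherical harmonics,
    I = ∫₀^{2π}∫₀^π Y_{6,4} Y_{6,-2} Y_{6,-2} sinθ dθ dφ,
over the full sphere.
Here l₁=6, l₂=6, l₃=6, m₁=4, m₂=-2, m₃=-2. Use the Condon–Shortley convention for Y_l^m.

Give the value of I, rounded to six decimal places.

0.128534

Checks pass: Σm=0; 18 even; l₃=6∈[0,12].
(2·6+1)(2·6+1)(2·6+1) = 2197
Δ: 6! 6! 6! / 19! → 1/325909584
sum: t=0:+1/373248000 t=1:−1/1728000 t=2:+1/110592 t=3:−1/46656 t=4:+1/110592 t=5:−1/1728000 t=6:+1/373248000 = -7/1555200
3j²(6 6 6; 0 0 0) = Δ·Π!·Σ² = 400/46189  (sign -1)
sum: t=0:+1/1658880 t=1:−1/518400 t=2:+1/1658880 = -1/1382400
3j²(6 6 6; 4 -2 -2) = Δ·Π!·Σ² = 504/46189  (sign -1)
combine: 4πI² = 2197·400/46189·504/46189 = 2620800/12623809
take √, sign +1: I = 0.12853364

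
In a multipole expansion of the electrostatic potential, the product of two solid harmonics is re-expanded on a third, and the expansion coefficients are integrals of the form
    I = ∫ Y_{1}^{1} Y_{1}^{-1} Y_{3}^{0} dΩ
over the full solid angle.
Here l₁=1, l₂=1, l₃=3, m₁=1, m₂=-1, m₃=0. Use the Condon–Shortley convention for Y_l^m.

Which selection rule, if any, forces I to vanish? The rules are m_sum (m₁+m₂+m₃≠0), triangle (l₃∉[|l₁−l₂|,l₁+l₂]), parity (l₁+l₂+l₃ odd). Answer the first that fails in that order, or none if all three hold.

triangle

Σmᵢ = 0  ✓
l₃∈[|l₁−l₂|,l₁+l₂]=[0,2], have l₃=3  ✗
Σlᵢ = 5 ⇒ odd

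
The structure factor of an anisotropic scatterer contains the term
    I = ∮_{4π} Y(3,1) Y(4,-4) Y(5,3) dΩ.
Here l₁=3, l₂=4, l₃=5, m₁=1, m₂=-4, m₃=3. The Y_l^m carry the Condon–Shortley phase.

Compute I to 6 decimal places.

0.169606

Rules hold: Σm=0, L=12 even, 1≤5≤7.
N = 7·9·11 = 693
Δ = 2!·4!·6!/13! = 1/180180
Racah Σ t=0..2: t=0:+1/576 t=1:−1/144 t=2:+1/576 = -1/288
⇒ 3j(3 4 5; 0 0 0)² = 20/1001, sgn +1
Racah Σ t=0..0: t=0:+1/5760 = 1/5760
⇒ 3j(3 4 5; 1 -4 3)² = 56/2145, sgn +1
4πI² = N·(3j₀)²·(3jₘ)² = 672/1859
I = +1·√(0.361485/4π) = 0.16960553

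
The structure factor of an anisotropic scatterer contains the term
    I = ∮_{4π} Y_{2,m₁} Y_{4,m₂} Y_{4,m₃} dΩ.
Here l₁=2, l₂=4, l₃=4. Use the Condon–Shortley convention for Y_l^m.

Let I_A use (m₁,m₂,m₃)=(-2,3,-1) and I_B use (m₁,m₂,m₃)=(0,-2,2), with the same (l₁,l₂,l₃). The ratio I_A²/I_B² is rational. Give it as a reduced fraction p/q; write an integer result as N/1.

189/32

l's match ⇒ only the (l;m) 3-j factors differ between A and B.
A: triangle coeff Δ(2,4,4) = 1/13860; Σ_t [2,2]: t=2:+1/480 = 1/480; (3j)²=3/110 [(2 4 4; -2 3 -1)], sign=-1
B: triangle coeff Δ(2,4,4) = 1/13860; Σ_t [0,2]: t=0:+1/192 t=1:−1/120 t=2:+1/2880 = -1/360; (3j)²=16/3465 [(2 4 4; 0 -2 2)], sign=-1
I_A²/I_B² = (3/110)/(16/3465) = 189/32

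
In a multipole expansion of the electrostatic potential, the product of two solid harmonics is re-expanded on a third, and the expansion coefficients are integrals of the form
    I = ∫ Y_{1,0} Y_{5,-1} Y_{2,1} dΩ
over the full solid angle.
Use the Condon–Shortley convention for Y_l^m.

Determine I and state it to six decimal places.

0.000000

|1−5|≤2≤1+5 violated ⇒ I = 0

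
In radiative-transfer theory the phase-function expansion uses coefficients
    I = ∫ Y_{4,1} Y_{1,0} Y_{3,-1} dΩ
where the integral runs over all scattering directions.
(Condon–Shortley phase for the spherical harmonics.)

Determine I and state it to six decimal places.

Checks pass: Σm=0; 8 even; l₃=3∈[3,5].
(2·4+1)(2·1+1)(2·3+1) = 189
Δ: 2! 6! 0! / 9! → 1/252
sum: t=1:−1/36 = -1/36
3j²(4 1 3; 0 0 0) = Δ·Π!·Σ² = 4/63  (sign +1)
sum: t=1:−1/48 = -1/48
3j²(4 1 3; 1 0 -1) = Δ·Π!·Σ² = 5/84  (sign -1)
combine: 4πI² = 189·4/63·5/84 = 5/7
take √, sign -1: I = -0.23841361

-0.238414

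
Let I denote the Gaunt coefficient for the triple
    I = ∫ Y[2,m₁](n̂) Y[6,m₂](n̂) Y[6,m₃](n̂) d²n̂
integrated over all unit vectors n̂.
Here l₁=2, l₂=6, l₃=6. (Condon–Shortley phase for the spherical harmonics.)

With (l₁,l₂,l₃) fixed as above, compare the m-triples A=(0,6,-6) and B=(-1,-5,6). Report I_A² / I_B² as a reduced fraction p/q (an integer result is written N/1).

Same 2,6,6: normalisation and zero-m 3j drop out of the ratio.
A: Δ: 2! 2! 10! / 15! → 1/90090; sum: t=2:+1/14515200 = 1/14515200; 3j²(2 6 6; 0 6 -6) = Δ·Π!·Σ² = 22/455  (sign +1)
B: Δ: 2! 2! 10! / 15! → 1/90090; sum: t=1:−1/7257600 = -1/7257600; 3j²(2 6 6; -1 -5 6) = Δ·Π!·Σ² = 11/455  (sign -1)
I_A²/I_B² = (22/455)/(11/455) = 2/1

2/1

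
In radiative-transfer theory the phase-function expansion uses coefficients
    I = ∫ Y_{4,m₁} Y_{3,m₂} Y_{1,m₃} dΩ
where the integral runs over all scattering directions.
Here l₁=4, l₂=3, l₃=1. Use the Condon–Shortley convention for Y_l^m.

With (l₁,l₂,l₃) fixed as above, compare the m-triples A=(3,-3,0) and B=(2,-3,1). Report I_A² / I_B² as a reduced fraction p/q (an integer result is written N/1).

l's match ⇒ only the (l;m) 3-j factors differ between A and B.
A: triangle coeff Δ(4,3,1) = 1/252; Σ_t [0,0]: t=0:+1/720 = 1/720; (3j)²=1/36 [(4 3 1; 3 -3 0)], sign=-1
B: triangle coeff Δ(4,3,1) = 1/252; Σ_t [0,0]: t=0:+1/1440 = 1/1440; (3j)²=1/252 [(4 3 1; 2 -3 1)], sign=+1
I_A²/I_B² = (1/36)/(1/252) = 7/1

7/1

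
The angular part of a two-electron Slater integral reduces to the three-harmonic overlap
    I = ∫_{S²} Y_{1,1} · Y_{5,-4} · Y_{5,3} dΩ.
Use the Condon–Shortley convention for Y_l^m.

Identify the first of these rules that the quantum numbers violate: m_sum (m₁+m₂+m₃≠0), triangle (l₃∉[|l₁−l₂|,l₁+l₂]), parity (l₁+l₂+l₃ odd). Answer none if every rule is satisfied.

parity

m₁+m₂+m₃ = 1 − 4 + 3 = 0  ✓
triangle: |1−5|=4 ≤ l₃=5 ≤ 1+5=6  ✓
parity: l₁+l₂+l₃ = 11 is odd  ✗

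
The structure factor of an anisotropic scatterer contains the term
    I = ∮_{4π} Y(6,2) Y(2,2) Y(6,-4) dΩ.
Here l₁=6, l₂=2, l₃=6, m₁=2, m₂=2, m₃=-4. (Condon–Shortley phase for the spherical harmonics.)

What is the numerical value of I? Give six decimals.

Rules hold: Σm=0, L=14 even, 4≤6≤8.
N = 13·5·13 = 845
Δ = 2!·10!·2!/15! = 1/90090
Racah Σ t=0..2: t=0:+1/69120 t=1:−1/14400 t=2:+1/69120 = -7/172800
⇒ 3j(6 2 6; 0 0 0)² = 14/715, sgn -1
Racah Σ t=2..2: t=2:+1/322560 = 1/322560
⇒ 3j(6 2 6; 2 2 -4)² = 18/1001, sgn +1
4πI² = N·(3j₀)²·(3jₘ)² = 36/121
I = -1·√(0.297521/4π) = -0.15386989

-0.153870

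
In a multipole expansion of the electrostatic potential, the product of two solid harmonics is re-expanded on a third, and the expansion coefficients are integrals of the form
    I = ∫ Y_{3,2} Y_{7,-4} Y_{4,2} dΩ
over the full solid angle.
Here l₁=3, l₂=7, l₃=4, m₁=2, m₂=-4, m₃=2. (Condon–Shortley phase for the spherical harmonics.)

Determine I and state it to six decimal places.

m-sum 0 ✓  L=14 even ✓  4≤4≤10 ✓
Π(2lᵢ+1) = 7×15×9 = 945
triangle coeff Δ(3,7,4) = 1/45045
Σ_t [3,3]: t=3:−1/20736 = -1/20736
(3j)²=35/1287 [(3 7 4; 0 0 0)], sign=-1
Σ_t [1,1]: t=1:−1/172800 = -1/172800
(3j)²=2/65 [(3 7 4; 2 -4 2)], sign=-1
⇒ 4πI² = 1470/1859
I = (+1)√(1470/1859/(4π)) = 0.25084996

0.250850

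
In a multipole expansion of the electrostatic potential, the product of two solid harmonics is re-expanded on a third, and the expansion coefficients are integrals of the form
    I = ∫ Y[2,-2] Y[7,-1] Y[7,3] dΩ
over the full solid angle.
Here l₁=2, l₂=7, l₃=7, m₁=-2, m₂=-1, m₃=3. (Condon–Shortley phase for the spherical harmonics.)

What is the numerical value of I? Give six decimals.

0.181642

Checks pass: Σm=0; 16 even; l₃=7∈[5,9].
(2·2+1)(2·7+1)(2·7+1) = 1125
Δ: 2! 2! 12! / 17! → 1/185640
sum: t=0:+1/2419200 t=1:−1/518400 t=2:+1/2419200 = -1/907200
3j²(2 7 7; 0 0 0) = Δ·Π!·Σ² = 56/3315  (sign +1)
sum: t=2:+1/3870720 = 1/3870720
3j²(2 7 7; -2 -1 3) = Δ·Π!·Σ² = 135/6188  (sign +1)
combine: 4πI² = 1125·56/3315·135/6188 = 20250/48841
take √, sign +1: I = 0.18164160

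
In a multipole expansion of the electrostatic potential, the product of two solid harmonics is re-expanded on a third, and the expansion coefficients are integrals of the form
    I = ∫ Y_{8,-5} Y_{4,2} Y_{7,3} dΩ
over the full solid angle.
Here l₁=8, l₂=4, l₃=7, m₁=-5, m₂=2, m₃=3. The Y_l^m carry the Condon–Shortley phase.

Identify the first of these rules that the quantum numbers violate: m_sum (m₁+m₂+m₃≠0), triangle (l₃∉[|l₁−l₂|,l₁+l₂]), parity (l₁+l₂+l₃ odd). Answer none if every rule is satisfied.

m₁+m₂+m₃ = -5 + 2 + 3 = 0  ✓
triangle: |8−4|=4 ≤ l₃=7 ≤ 8+4=12  ✓
parity: l₁+l₂+l₃ = 19 is odd  ✗

parity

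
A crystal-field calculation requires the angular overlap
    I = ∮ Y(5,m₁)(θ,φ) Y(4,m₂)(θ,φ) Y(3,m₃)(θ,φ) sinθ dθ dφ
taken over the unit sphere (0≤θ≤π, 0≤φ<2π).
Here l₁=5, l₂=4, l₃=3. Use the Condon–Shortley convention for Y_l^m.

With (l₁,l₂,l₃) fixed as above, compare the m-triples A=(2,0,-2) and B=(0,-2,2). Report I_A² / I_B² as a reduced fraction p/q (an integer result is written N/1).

l's match ⇒ only the (l;m) 3-j factors differ between A and B.
A: triangle coeff Δ(5,4,3) = 1/180180; Σ_t [2,3]: t=2:+1/576 t=3:−1/864 = 1/1728; (3j)²=5/1287 [(5 4 3; 2 0 -2)], sign=-1
B: triangle coeff Δ(5,4,3) = 1/180180; Σ_t [1,2]: t=1:−1/2880 t=2:+1/576 = 1/720; (3j)²=80/3003 [(5 4 3; 0 -2 2)], sign=-1
I_A²/I_B² = (5/1287)/(80/3003) = 7/48

7/48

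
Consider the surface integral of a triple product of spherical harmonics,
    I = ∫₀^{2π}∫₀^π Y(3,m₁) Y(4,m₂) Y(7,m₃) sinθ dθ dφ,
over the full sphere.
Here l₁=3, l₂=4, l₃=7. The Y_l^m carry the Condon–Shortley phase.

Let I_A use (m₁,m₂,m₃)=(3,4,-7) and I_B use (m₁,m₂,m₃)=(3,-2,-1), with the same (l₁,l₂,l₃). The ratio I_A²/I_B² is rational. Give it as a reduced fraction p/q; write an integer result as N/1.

l's match ⇒ only the (l;m) 3-j factors differ between A and B.
A: triangle coeff Δ(3,4,7) = 1/45045; Σ_t [0,0]: t=0:+1/29030400 = 1/29030400; (3j)²=1/15 [(3 4 7; 3 4 -7)], sign=+1
B: triangle coeff Δ(3,4,7) = 1/45045; Σ_t [0,0]: t=0:+1/1036800 = 1/1036800; (3j)²=4/6435 [(3 4 7; 3 -2 -1)], sign=+1
I_A²/I_B² = (1/15)/(4/6435) = 429/4

429/4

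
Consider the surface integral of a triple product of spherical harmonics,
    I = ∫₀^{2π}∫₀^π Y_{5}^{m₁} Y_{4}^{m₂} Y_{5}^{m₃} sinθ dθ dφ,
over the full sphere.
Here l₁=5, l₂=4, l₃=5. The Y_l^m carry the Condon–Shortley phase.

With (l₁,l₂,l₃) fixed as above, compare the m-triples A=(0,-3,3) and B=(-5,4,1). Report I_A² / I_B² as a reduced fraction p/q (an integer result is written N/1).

3/1

Shared (l₁,l₂,l₃)=(5,4,5): N and (l;000)² cancel in I_A²/I_B².
A: Δ = 4!·6!·4!/15! = 1/3153150; Racah Σ t=0..1: t=0:+1/17280 t=1:−1/6912 = -1/11520; ⇒ 3j(5 4 5; 0 -3 3)² = 2/143, sgn -1
B: Δ = 4!·6!·4!/15! = 1/3153150; Racah Σ t=4..4: t=4:+1/414720 = 1/414720; ⇒ 3j(5 4 5; -5 4 1)² = 2/429, sgn +1
I_A²/I_B² = (2/143)/(2/429) = 3/1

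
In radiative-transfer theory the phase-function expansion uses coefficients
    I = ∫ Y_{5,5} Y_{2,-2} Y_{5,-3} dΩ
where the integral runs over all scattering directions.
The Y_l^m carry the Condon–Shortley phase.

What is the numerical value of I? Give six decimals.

0.088588

Rules hold: Σm=0, L=12 even, 3≤5≤7.
N = 11·5·11 = 605
Δ = 2!·8!·2!/13! = 1/38610
Racah Σ t=0..2: t=0:+1/2880 t=1:−1/576 t=2:+1/2880 = -1/960
⇒ 3j(5 2 5; 0 0 0)² = 10/429, sgn +1
Racah Σ t=0..0: t=0:+1/161280 = 1/161280
⇒ 3j(5 2 5; 5 -2 -3)² = 1/143, sgn +1
4πI² = N·(3j₀)²·(3jₘ)² = 50/507
I = +1·√(0.0986193/4π) = 0.08858824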